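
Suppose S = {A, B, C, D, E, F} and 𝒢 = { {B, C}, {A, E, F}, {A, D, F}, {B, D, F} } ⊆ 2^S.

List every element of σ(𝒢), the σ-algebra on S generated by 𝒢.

σ(𝒢) (64 sets): { {}, {A}, {B}, {C}, {D}, {E}, {F}, {A, B}, {A, C}, {A, D}, {A, E}, {A, F}, {B, C}, {B, D}, {B, E}, {B, F}, {C, D}, {C, E}, {C, F}, {D, E}, {D, F}, {E, F}, {A, B, C}, {A, B, D}, {A, B, E}, {A, B, F}, {A, C, D}, {A, C, E}, {A, C, F}, {A, D, E}, {A, D, F}, {A, E, F}, {B, C, D}, {B, C, E}, {B, C, F}, {B, D, E}, {B, D, F}, {B, E, F}, {C, D, E}, {C, D, F}, {C, E, F}, {D, E, F}, {A, B, C, D}, {A, B, C, E}, {A, B, C, F}, {A, B, D, E}, {A, B, D, F}, {A, B, E, F}, {A, C, D, E}, {A, C, D, F}, {A, C, E, F}, {A, D, E, F}, {B, C, D, E}, {B, C, D, F}, {B, C, E, F}, {B, D, E, F}, {C, D, E, F}, {A, B, C, D, E}, {A, B, C, D, F}, {A, B, C, E, F}, {A, B, D, E, F}, {A, C, D, E, F}, {B, C, D, E, F}, S }

Derivation:
Initial family (6 sets): { {}, {B, C}, {A, D, F}, {A, E, F}, {B, D, F}, S }.
Pass 1. New:
  {A, C, E}  = S∖{B, D, F}
  {B, C, D}  = S∖{A, E, F}
  {B, C, E}  = S∖{A, D, F}
  {A, B, D, F}  = {B, D, F} ∪ {A, D, F}
  {A, D, E, F}  = S∖{B, C}
  {B, C, D, F}  = {B, D, F} ∪ {B, C}
  {A, B, C, D, F}  = {B, C} ∪ {A, D, F}
  {A, B, C, E, F}  = {B, C} ∪ {A, E, F}
  {A, B, D, E, F}  = {B, D, F} ∪ {A, E, F}
Pass 2 adds 11:
  {C}  = S∖{A, B, D, E, F}
  {D}  = S∖{A, B, C, E, F}
  {E}  = S∖{A, B, C, D, F}
  {A, E}  = S∖{B, C, D, F}
  {C, E}  = S∖{A, B, D, F}
  {A, B, C, E}  = {A, C, E} ∪ {B, C, E}
  {A, C, E, F}  = {A, C, E} ∪ {A, E, F}
  {B, C, D, E}  = {B, C, D} ∪ {B, C, E}
  {A, B, C, D, E}  = {B, C, D} ∪ {A, C, E}
  {A, C, D, E, F}  = {A, C, E} ∪ {A, D, E, F}
  {B, C, D, E, F}  = {B, D, F} ∪ {B, C, E}
Pass 3: 13 new —
  {A}  = S∖{B, C, D, E, F}
  {B}  = S∖{A, C, D, E, F}
  {F}  = S∖{A, B, C, D, E}
  {A, F}  = S∖{B, C, D, E}
  {B, D}  = S∖{A, C, E, F}
  {C, D}  = {C} ∪ {D}
  {D, E}  = {E} ∪ {D}
  {D, F}  = S∖{A, B, C, E}
  {A, D, E}  = {A, E} ∪ {D}
  {C, D, E}  = {C, E} ∪ {D}
  {A, C, D, E}  = {A, C, E} ∪ {D}
  {A, C, D, F}  = {A, D, F} ∪ {C}
  {B, D, E, F}  = {B, D, F} ∪ {E}
Pass 4 adds 24:
  {A, B}  = {B} ∪ {A}
  {A, C}  = S∖{B, D, E, F}
  {A, D}  = {D} ∪ {A}
  {B, E}  = S∖{A, C, D, F}
  {B, F}  = S∖{A, C, D, E}
  {C, F}  = {C} ∪ {F}
  {E, F}  = {F} ∪ {E}
  {A, B, C}  = {B, C} ∪ {A}
  {A, B, D}  = {A} ∪ {B, D}
  {A, B, E}  = {B} ∪ {A, E}
  {A, B, F}  = S∖{C, D, E}
  {A, C, D}  = {C, D} ∪ {A}
  {A, C, F}  = {A, F} ∪ {C}
  {B, C, F}  = S∖{A, D, E}
  {B, D, E}  = {B} ∪ {D, E}
  {C, D, F}  = {C, D} ∪ {D, F}
  {C, E, F}  = {C, E} ∪ {F}
  {D, E, F}  = {D, E} ∪ {D, F}
  {A, B, C, D}  = {A} ∪ {B, C, D}
  {A, B, C, F}  = S∖{D, E}
  {A, B, D, E}  = {B} ∪ {A, D, E}
  {A, B, E, F}  = S∖{C, D}
  {B, C, E, F}  = {F} ∪ {B, C, E}
  {C, D, E, F}  = {C, E} ∪ {D, F}
Pass 5 adds 1:
  {B, E, F}  = S∖{A, C, D}
Pass 6: stable.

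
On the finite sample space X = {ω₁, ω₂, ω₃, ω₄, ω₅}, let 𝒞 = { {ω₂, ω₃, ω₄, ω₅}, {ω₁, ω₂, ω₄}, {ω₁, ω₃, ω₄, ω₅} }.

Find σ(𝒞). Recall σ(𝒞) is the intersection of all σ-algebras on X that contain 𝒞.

Seed the family with 𝒞 together with ∅ and X: { {}, {ω₁, ω₂, ω₄}, {ω₁, ω₃, ω₄, ω₅}, {ω₂, ω₃, ω₄, ω₅}, X }.
Step 1: +3 →
  {ω₁}  = {ω₂, ω₃, ω₄, ω₅}ᶜ
  {ω₂}  = {ω₁, ω₃, ω₄, ω₅}ᶜ
  {ω₃, ω₅}  = {ω₁, ω₂, ω₄}ᶜ
  |family| = 8
Step 2 adds 3:
  {ω₁, ω₂}  = {ω₂} ∪ {ω₁}
  {ω₁, ω₃, ω₅}  = {ω₃, ω₅} ∪ {ω₁}
  {ω₂, ω₃, ω₅}  = {ω₃, ω₅} ∪ {ω₂}
  |family| = 11
Step 3 (4 new):
  {ω₁, ω₄}  = {ω₂, ω₃, ω₅}ᶜ
  {ω₂, ω₄}  = {ω₁, ω₃, ω₅}ᶜ
  {ω₃, ω₄, ω₅}  = {ω₁, ω₂}ᶜ
  {ω₁, ω₂, ω₃, ω₅}  = {ω₂, ω₃, ω₅} ∪ {ω₁, ω₂}
  |family| = 15
Step 4. New:
  {ω₄}  = {ω₁, ω₂, ω₃, ω₅}ᶜ
  |family| = 16
Step 5: no new sets; the family is a σ-algebra.

Hence σ(𝒞) has 16 members: { {}, {ω₁}, {ω₂}, {ω₄}, {ω₁, ω₂}, {ω₁, ω₄}, {ω₂, ω₄}, {ω₃, ω₅}, {ω₁, ω₂, ω₄}, {ω₁, ω₃, ω₅}, {ω₂, ω₃, ω₅}, {ω₃, ω₄, ω₅}, {ω₁, ω₂, ω₃, ω₅}, {ω₁, ω₃, ω₄, ω₅}, {ω₂, ω₃, ω₄, ω₅}, X }.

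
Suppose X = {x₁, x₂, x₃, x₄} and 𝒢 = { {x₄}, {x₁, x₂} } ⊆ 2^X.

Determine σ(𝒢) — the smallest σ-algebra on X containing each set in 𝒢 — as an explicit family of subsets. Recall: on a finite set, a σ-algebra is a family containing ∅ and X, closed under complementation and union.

σ(𝒢) (8 sets): { {}, {x₃}, {x₄}, {x₁, x₂}, {x₃, x₄}, {x₁, x₂, x₃}, {x₁, x₂, x₄}, X }

Working:
Seed the family with 𝒢 together with ∅ and X: { {}, {x₄}, {x₁, x₂}, X }.
Step 1: +3 →
  {x₃, x₄}  = X∖{x₁, x₂}
  {x₁, x₂, x₃}  = X∖{x₄}
  {x₁, x₂, x₄}  = {x₁, x₂} ∪ {x₄}
Step 2. New:
  {x₃}  = X∖{x₁, x₂, x₄}
Step 3 adds nothing — fixpoint reached.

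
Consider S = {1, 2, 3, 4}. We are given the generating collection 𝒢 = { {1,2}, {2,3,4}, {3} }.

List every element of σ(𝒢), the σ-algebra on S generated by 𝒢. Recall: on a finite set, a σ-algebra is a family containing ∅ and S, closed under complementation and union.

Answer: σ(𝒢) = { {}, {1}, {2}, {3}, {4}, {1,2}, {1,3}, {1,4}, {2,3}, {2,4}, {3,4}, {1,2,3}, {1,2,4}, {1,3,4}, {2,3,4}, S }

Trace:
Begin from { {}, {3}, {1,2}, {2,3,4}, S } (that is, 𝒢 plus ∅ and S).
Pass 1 (4 new):
  {1}  = {2,3,4}ᶜ
  {3,4}  = {1,2}ᶜ
  {1,2,3}  = {3} ∪ {1,2}
  {1,2,4}  = {3}ᶜ
  — 9 sets.
Pass 2. New:
  {4}  = {1,2,3}ᶜ
  {1,3}  = {3} ∪ {1}
  {1,3,4}  = {3,4} ∪ {1}
  — 12 sets.
Pass 3 (3 new):
  {2}  = {1,3,4}ᶜ
  {1,4}  = {4} ∪ {1}
  {2,4}  = {1,3}ᶜ
  — 15 sets.
Pass 4: +1 →
  {2,3}  = {1,4}ᶜ
  — 16 sets.
Pass 5: stable.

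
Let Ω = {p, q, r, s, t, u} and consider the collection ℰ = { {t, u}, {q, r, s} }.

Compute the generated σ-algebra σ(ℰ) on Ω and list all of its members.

Initial family (4 sets): { {}, {t, u}, {q, r, s}, Ω }.
Iteration 1: +3 →
  {p, t, u}  = ᶜ of {q, r, s}
  {p, q, r, s}  = ᶜ of {t, u}
  {q, r, s, t, u}  = {t, u} ∪ {q, r, s}
  (now 7)
Iteration 2. New:
  {p}  = ᶜ of {q, r, s, t, u}
  (now 8)
Iteration 3: no new sets; the family is a σ-algebra.

σ(ℰ) = { {}, {p}, {t, u}, {p, t, u}, {q, r, s}, {p, q, r, s}, {q, r, s, t, u}, Ω }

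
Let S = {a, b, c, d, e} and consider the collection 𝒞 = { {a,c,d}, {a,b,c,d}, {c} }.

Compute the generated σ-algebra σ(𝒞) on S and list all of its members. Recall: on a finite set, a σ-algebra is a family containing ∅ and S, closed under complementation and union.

Begin from { {}, {c}, {a,c,d}, {a,b,c,d}, S } (that is, 𝒞 plus ∅ and S).
Iteration 1: +3 →
  {e}  = complement {a,b,c,d}
  {b,e}  = complement {a,c,d}
  {a,b,d,e}  = complement {c}
Iteration 2 (3 new):
  {c,e}  = {c} ∪ {e}
  {b,c,e}  = {c} ∪ {b,e}
  {a,c,d,e}  = {a,c,d} ∪ {e}
Iteration 3: 3 new —
  {b}  = complement {a,c,d,e}
  {a,d}  = complement {b,c,e}
  {a,b,d}  = complement {c,e}
Iteration 4 adds 2:
  {b,c}  = {c} ∪ {b}
  {a,d,e}  = {a,d} ∪ {e}
Iteration 5 adds nothing — fixpoint reached.

Hence σ(𝒞) has 16 members: { {}, {b}, {c}, {e}, {a,d}, {b,c}, {b,e}, {c,e}, {a,b,d}, {a,c,d}, {a,d,e}, {b,c,e}, {a,b,c,d}, {a,b,d,e}, {a,c,d,e}, S }.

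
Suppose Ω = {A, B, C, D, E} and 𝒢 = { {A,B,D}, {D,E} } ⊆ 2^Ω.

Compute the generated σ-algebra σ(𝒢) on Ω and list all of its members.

Answer: σ(𝒢) = { ∅, {C}, {D}, {E}, {A,B}, {C,D}, {C,E}, {D,E}, {A,B,C}, {A,B,D}, {A,B,E}, {C,D,E}, {A,B,C,D}, {A,B,C,E}, {A,B,D,E}, Ω }

Check:
Seed the family with 𝒢 together with ∅ and Ω: { ∅, {D,E}, {A,B,D}, Ω }.
Round 1: +3 →
  {C,E}  = Ω∖{A,B,D}
  {A,B,C}  = Ω∖{D,E}
  {A,B,D,E}  = {D,E} ∪ {A,B,D}
Round 2: +4 →
  {C}  = Ω∖{A,B,D,E}
  {C,D,E}  = {D,E} ∪ {C,E}
  {A,B,C,D}  = {A,B,C} ∪ {A,B,D}
  {A,B,C,E}  = {A,B,C} ∪ {C,E}
Round 3 adds 3:
  {D}  = Ω∖{A,B,C,E}
  {E}  = Ω∖{A,B,C,D}
  {A,B}  = Ω∖{C,D,E}
Round 4: +2 →
  {C,D}  = {C} ∪ {D}
  {A,B,E}  = {A,B} ∪ {E}
Round 5 adds nothing — fixpoint reached.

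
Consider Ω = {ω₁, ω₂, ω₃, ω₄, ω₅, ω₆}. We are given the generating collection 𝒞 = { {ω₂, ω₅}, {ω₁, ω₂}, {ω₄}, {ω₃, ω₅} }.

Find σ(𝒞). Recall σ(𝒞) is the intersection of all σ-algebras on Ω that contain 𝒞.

Start: 𝒞 ∪ {∅, Ω} = { {}, {ω₄}, {ω₁, ω₂}, {ω₂, ω₅}, {ω₃, ω₅}, Ω }.
Pass 1: +10 →
  {ω₁, ω₂, ω₄}  = {ω₁, ω₂} ∪ {ω₄}
  {ω₁, ω₂, ω₅}  = {ω₂, ω₅} ∪ {ω₁, ω₂}
  {ω₂, ω₃, ω₅}  = {ω₂, ω₅} ∪ {ω₃, ω₅}
  {ω₂, ω₄, ω₅}  = {ω₂, ω₅} ∪ {ω₄}
  {ω₃, ω₄, ω₅}  = {ω₄} ∪ {ω₃, ω₅}
  {ω₁, ω₂, ω₃, ω₅}  = {ω₁, ω₂} ∪ {ω₃, ω₅}
  {ω₁, ω₂, ω₄, ω₆}  = ᶜ of {ω₃, ω₅}
  {ω₁, ω₃, ω₄, ω₆}  = ᶜ of {ω₂, ω₅}
  {ω₃, ω₄, ω₅, ω₆}  = ᶜ of {ω₁, ω₂}
  {ω₁, ω₂, ω₃, ω₅, ω₆}  = ᶜ of {ω₄}
  (now 16)
Pass 2 (13 new):
  {ω₄, ω₆}  = ᶜ of {ω₁, ω₂, ω₃, ω₅}
  {ω₁, ω₂, ω₆}  = ᶜ of {ω₃, ω₄, ω₅}
  {ω₁, ω₃, ω₆}  = ᶜ of {ω₂, ω₄, ω₅}
  {ω₁, ω₄, ω₆}  = ᶜ of {ω₂, ω₃, ω₅}
  {ω₃, ω₄, ω₆}  = ᶜ of {ω₁, ω₂, ω₅}
  {ω₃, ω₅, ω₆}  = ᶜ of {ω₁, ω₂, ω₄}
  {ω₁, ω₂, ω₄, ω₅}  = {ω₂, ω₅} ∪ {ω₁, ω₂, ω₄}
  {ω₂, ω₃, ω₄, ω₅}  = {ω₂, ω₅} ∪ {ω₃, ω₄, ω₅}
  {ω₁, ω₂, ω₃, ω₄, ω₅}  = {ω₃, ω₄, ω₅} ∪ {ω₁, ω₂}
  {ω₁, ω₂, ω₃, ω₄, ω₆}  = {ω₁, ω₂, ω₄, ω₆} ∪ {ω₁, ω₃, ω₄, ω₆}
  {ω₁, ω₂, ω₄, ω₅, ω₆}  = {ω₂, ω₅} ∪ {ω₁, ω₂, ω₄, ω₆}
  {ω₁, ω₃, ω₄, ω₅, ω₆}  = {ω₃, ω₄, ω₅} ∪ {ω₁, ω₃, ω₄, ω₆}
  {ω₂, ω₃, ω₄, ω₅, ω₆}  = {ω₂, ω₅} ∪ {ω₃, ω₄, ω₅, ω₆}
  (now 29)
Pass 3. New:
  {ω₁}  = ᶜ of {ω₂, ω₃, ω₄, ω₅, ω₆}
  {ω₂}  = ᶜ of {ω₁, ω₃, ω₄, ω₅, ω₆}
  {ω₃}  = ᶜ of {ω₁, ω₂, ω₄, ω₅, ω₆}
  {ω₅}  = ᶜ of {ω₁, ω₂, ω₃, ω₄, ω₆}
  {ω₆}  = ᶜ of {ω₁, ω₂, ω₃, ω₄, ω₅}
  {ω₁, ω₆}  = ᶜ of {ω₂, ω₃, ω₄, ω₅}
  {ω₃, ω₆}  = ᶜ of {ω₁, ω₂, ω₄, ω₅}
  {ω₁, ω₂, ω₃, ω₆}  = {ω₁, ω₂} ∪ {ω₁, ω₃, ω₆}
  {ω₁, ω₂, ω₅, ω₆}  = {ω₂, ω₅} ∪ {ω₁, ω₂, ω₆}
  {ω₁, ω₃, ω₅, ω₆}  = {ω₁, ω₃, ω₆} ∪ {ω₃, ω₅, ω₆}
  {ω₂, ω₃, ω₅, ω₆}  = {ω₂, ω₅} ∪ {ω₃, ω₅, ω₆}
  {ω₂, ω₄, ω₅, ω₆}  = {ω₂, ω₅} ∪ {ω₄, ω₆}
  (now 41)
Pass 4 adds 20:
  {ω₁, ω₃}  = ᶜ of {ω₂, ω₄, ω₅, ω₆}
  {ω₁, ω₄}  = ᶜ of {ω₂, ω₃, ω₅, ω₆}
  {ω₁, ω₅}  = {ω₁} ∪ {ω₅}
  {ω₂, ω₃}  = {ω₂} ∪ {ω₃}
  {ω₂, ω₄}  = ᶜ of {ω₁, ω₃, ω₅, ω₆}
  {ω₂, ω₆}  = {ω₂} ∪ {ω₆}
  {ω₃, ω₄}  = ᶜ of {ω₁, ω₂, ω₅, ω₆}
  {ω₄, ω₅}  = ᶜ of {ω₁, ω₂, ω₃, ω₆}
  {ω₅, ω₆}  = {ω₆} ∪ {ω₅}
  {ω₁, ω₂, ω₃}  = {ω₁, ω₂} ∪ {ω₃}
  {ω₁, ω₃, ω₅}  = {ω₃, ω₅} ∪ {ω₁}
  {ω₁, ω₅, ω₆}  = {ω₁, ω₆} ∪ {ω₅}
  {ω₂, ω₃, ω₆}  = {ω₂} ∪ {ω₃, ω₆}
  {ω₂, ω₄, ω₆}  = {ω₂} ∪ {ω₄, ω₆}
  {ω₂, ω₅, ω₆}  = {ω₂, ω₅} ∪ {ω₆}
  {ω₄, ω₅, ω₆}  = {ω₄, ω₆} ∪ {ω₅}
  {ω₁, ω₂, ω₃, ω₄}  = {ω₁, ω₂, ω₄} ∪ {ω₃}
  {ω₁, ω₃, ω₄, ω₅}  = {ω₁} ∪ {ω₃, ω₄, ω₅}
  {ω₁, ω₄, ω₅, ω₆}  = {ω₁, ω₄, ω₆} ∪ {ω₅}
  {ω₂, ω₃, ω₄, ω₆}  = {ω₂} ∪ {ω₃, ω₄, ω₆}
  (now 61)
Pass 5: 3 new —
  {ω₁, ω₃, ω₄}  = ᶜ of {ω₂, ω₅, ω₆}
  {ω₁, ω₄, ω₅}  = ᶜ of {ω₂, ω₃, ω₆}
  {ω₂, ω₃, ω₄}  = ᶜ of {ω₁, ω₅, ω₆}
  (now 64)
Pass 6: stable.

σ(𝒞) = { {}, {ω₁}, {ω₂}, {ω₃}, {ω₄}, {ω₅}, {ω₆}, {ω₁, ω₂}, {ω₁, ω₃}, {ω₁, ω₄}, {ω₁, ω₅}, {ω₁, ω₆}, {ω₂, ω₃}, {ω₂, ω₄}, {ω₂, ω₅}, {ω₂, ω₆}, {ω₃, ω₄}, {ω₃, ω₅}, {ω₃, ω₆}, {ω₄, ω₅}, {ω₄, ω₆}, {ω₅, ω₆}, {ω₁, ω₂, ω₃}, {ω₁, ω₂, ω₄}, {ω₁, ω₂, ω₅}, {ω₁, ω₂, ω₆}, {ω₁, ω₃, ω₄}, {ω₁, ω₃, ω₅}, {ω₁, ω₃, ω₆}, {ω₁, ω₄, ω₅}, {ω₁, ω₄, ω₆}, {ω₁, ω₅, ω₆}, {ω₂, ω₃, ω₄}, {ω₂, ω₃, ω₅}, {ω₂, ω₃, ω₆}, {ω₂, ω₄, ω₅}, {ω₂, ω₄, ω₆}, {ω₂, ω₅, ω₆}, {ω₃, ω₄, ω₅}, {ω₃, ω₄, ω₆}, {ω₃, ω₅, ω₆}, {ω₄, ω₅, ω₆}, {ω₁, ω₂, ω₃, ω₄}, {ω₁, ω₂, ω₃, ω₅}, {ω₁, ω₂, ω₃, ω₆}, {ω₁, ω₂, ω₄, ω₅}, {ω₁, ω₂, ω₄, ω₆}, {ω₁, ω₂, ω₅, ω₆}, {ω₁, ω₃, ω₄, ω₅}, {ω₁, ω₃, ω₄, ω₆}, {ω₁, ω₃, ω₅, ω₆}, {ω₁, ω₄, ω₅, ω₆}, {ω₂, ω₃, ω₄, ω₅}, {ω₂, ω₃, ω₄, ω₆}, {ω₂, ω₃, ω₅, ω₆}, {ω₂, ω₄, ω₅, ω₆}, {ω₃, ω₄, ω₅, ω₆}, {ω₁, ω₂, ω₃, ω₄, ω₅}, {ω₁, ω₂, ω₃, ω₄, ω₆}, {ω₁, ω₂, ω₃, ω₅, ω₆}, {ω₁, ω₂, ω₄, ω₅, ω₆}, {ω₁, ω₃, ω₄, ω₅, ω₆}, {ω₂, ω₃, ω₄, ω₅, ω₆}, Ω }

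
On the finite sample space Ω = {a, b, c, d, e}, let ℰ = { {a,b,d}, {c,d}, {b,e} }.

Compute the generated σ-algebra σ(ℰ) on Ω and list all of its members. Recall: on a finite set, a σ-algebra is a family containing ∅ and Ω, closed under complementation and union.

Answer: σ(ℰ) = { {}, {a}, {b}, {c}, {d}, {e}, {a,b}, {a,c}, {a,d}, {a,e}, {b,c}, {b,d}, {b,e}, {c,d}, {c,e}, {d,e}, {a,b,c}, {a,b,d}, {a,b,e}, {a,c,d}, {a,c,e}, {a,d,e}, {b,c,d}, {b,c,e}, {b,d,e}, {c,d,e}, {a,b,c,d}, {a,b,c,e}, {a,b,d,e}, {a,c,d,e}, {b,c,d,e}, Ω }

Working:
Begin from { {}, {b,e}, {c,d}, {a,b,d}, Ω } (that is, ℰ plus ∅ and Ω).
Pass 1. New:
  {c,e}  = {a,b,d}ᶜ
  {a,b,e}  = {c,d}ᶜ
  {a,c,d}  = {b,e}ᶜ
  {a,b,c,d}  = {c,d} ∪ {a,b,d}
  {a,b,d,e}  = {b,e} ∪ {a,b,d}
  {b,c,d,e}  = {b,e} ∪ {c,d}
Pass 2: +7 →
  {a}  = {b,c,d,e}ᶜ
  {c}  = {a,b,d,e}ᶜ
  {e}  = {a,b,c,d}ᶜ
  {b,c,e}  = {b,e} ∪ {c,e}
  {c,d,e}  = {c,d} ∪ {c,e}
  {a,b,c,e}  = {a,b,e} ∪ {c,e}
  {a,c,d,e}  = {a,c,d} ∪ {c,e}
Pass 3. New:
  {b}  = {a,c,d,e}ᶜ
  {d}  = {a,b,c,e}ᶜ
  {a,b}  = {c,d,e}ᶜ
  {a,c}  = {c} ∪ {a}
  {a,d}  = {b,c,e}ᶜ
  {a,e}  = {e} ∪ {a}
  {a,c,e}  = {c,e} ∪ {a}
Pass 4: +7 →
  {b,c}  = {b} ∪ {c}
  {b,d}  = {a,c,e}ᶜ
  {d,e}  = {e} ∪ {d}
  {a,b,c}  = {a,b} ∪ {c}
  {a,d,e}  = {e} ∪ {a,d}
  {b,c,d}  = {a,e}ᶜ
  {b,d,e}  = {a,c}ᶜ
Pass 5: stable.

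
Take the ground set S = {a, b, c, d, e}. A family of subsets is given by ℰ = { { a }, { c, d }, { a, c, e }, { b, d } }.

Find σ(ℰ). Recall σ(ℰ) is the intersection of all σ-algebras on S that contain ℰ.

Start: ℰ ∪ {∅, S} = { {}, { a }, { b, d }, { c, d }, { a, c, e }, S }.
Step 1: 6 new —
  { a, b, d }  = { b, d } ∪ { a }
  { a, b, e }  = complement { c, d }
  { a, c, d }  = { c, d } ∪ { a }
  { b, c, d }  = { c, d } ∪ { b, d }
  { a, c, d, e }  = { c, d } ∪ { a, c, e }
  { b, c, d, e }  = complement { a }
  — 12 sets.
Step 2 (7 new):
  { b }  = complement { a, c, d, e }
  { a, e }  = complement { b, c, d }
  { b, e }  = complement { a, c, d }
  { c, e }  = complement { a, b, d }
  { a, b, c, d }  = { c, d } ∪ { a, b, d }
  { a, b, c, e }  = { a, c, e } ∪ { a, b, e }
  { a, b, d, e }  = { a, b, d } ∪ { a, b, e }
  — 19 sets.
Step 3: 7 new —
  { c }  = complement { a, b, d, e }
  { d }  = complement { a, b, c, e }
  { e }  = complement { a, b, c, d }
  { a, b }  = { b } ∪ { a }
  { b, c, e }  = { b, e } ∪ { c, e }
  { b, d, e }  = { b, e } ∪ { b, d }
  { c, d, e }  = { c, d } ∪ { c, e }
  — 26 sets.
Step 4. New:
  { a, c }  = complement { b, d, e }
  { a, d }  = complement { b, c, e }
  { b, c }  = { b } ∪ { c }
  { d, e }  = { e } ∪ { d }
  { a, b, c }  = { a, b } ∪ { c }
  { a, d, e }  = { a, e } ∪ { d }
  — 32 sets.
Step 5: closed — nothing new.

|σ(ℰ)| = 32.  σ(ℰ) = { {}, { a }, { b }, { c }, { d }, { e }, { a, b }, { a, c }, { a, d }, { a, e }, { b, c }, { b, d }, { b, e }, { c, d }, { c, e }, { d, e }, { a, b, c }, { a, b, d }, { a, b, e }, { a, c, d }, { a, c, e }, { a, d, e }, { b, c, d }, { b, c, e }, { b, d, e }, { c, d, e }, { a, b, c, d }, { a, b, c, e }, { a, b, d, e }, { a, c, d, e }, { b, c, d, e }, S }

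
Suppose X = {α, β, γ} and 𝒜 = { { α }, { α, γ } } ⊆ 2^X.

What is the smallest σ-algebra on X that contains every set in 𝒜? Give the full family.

Start: 𝒜 ∪ {∅, X} = { {  }, { α }, { α, γ }, X }.
Step 1. New:
  { β }  = ᶜ of { α, γ }
  { β, γ }  = ᶜ of { α }
  |family| = 6
Step 2 (1 new):
  { α, β }  = { β } ∪ { α }
  |family| = 7
Step 3: +1 →
  { γ }  = ᶜ of { α, β }
  |family| = 8
Step 4: stable.

σ(𝒜) = { {  }, { α }, { β }, { γ }, { α, β }, { α, γ }, { β, γ }, X }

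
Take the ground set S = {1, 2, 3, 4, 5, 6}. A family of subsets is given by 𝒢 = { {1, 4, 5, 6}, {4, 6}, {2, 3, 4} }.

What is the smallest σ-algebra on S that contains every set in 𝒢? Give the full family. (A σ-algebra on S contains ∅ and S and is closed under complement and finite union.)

Start: 𝒢 ∪ {∅, S} = { {}, {4, 6}, {2, 3, 4}, {1, 4, 5, 6}, S }.
Step 1 (4 new):
  {2, 3}  = S∖{1, 4, 5, 6}
  {1, 5, 6}  = S∖{2, 3, 4}
  {1, 2, 3, 5}  = S∖{4, 6}
  {2, 3, 4, 6}  = {2, 3, 4} ∪ {4, 6}
Step 2 adds 3:
  {1, 5}  = S∖{2, 3, 4, 6}
  {1, 2, 3, 4, 5}  = {2, 3, 4} ∪ {1, 2, 3, 5}
  {1, 2, 3, 5, 6}  = {2, 3} ∪ {1, 5, 6}
Step 3. New:
  {4}  = S∖{1, 2, 3, 5, 6}
  {6}  = S∖{1, 2, 3, 4, 5}
Step 4. New:
  {1, 4, 5}  = {1, 5} ∪ {4}
  {2, 3, 6}  = {2, 3} ∪ {6}
Step 5 adds nothing — fixpoint reached.

|σ(𝒢)| = 16.  σ(𝒢) = { {}, {4}, {6}, {1, 5}, {2, 3}, {4, 6}, {1, 4, 5}, {1, 5, 6}, {2, 3, 4}, {2, 3, 6}, {1, 2, 3, 5}, {1, 4, 5, 6}, {2, 3, 4, 6}, {1, 2, 3, 4, 5}, {1, 2, 3, 5, 6}, S }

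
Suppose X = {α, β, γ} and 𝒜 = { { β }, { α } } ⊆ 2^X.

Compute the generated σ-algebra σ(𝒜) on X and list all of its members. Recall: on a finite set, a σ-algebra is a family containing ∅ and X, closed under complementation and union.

Take S₀ = 𝒜 ∪ {∅, X} = { {  }, { α }, { β }, X }.
Step 1 (3 new):
  { α, β }  = { β } ∪ { α }
  { α, γ }  = { β }ᶜ
  { β, γ }  = { α }ᶜ
Step 2: 1 new —
  { γ }  = { α, β }ᶜ
Step 3 adds nothing — fixpoint reached.

|σ(𝒜)| = 8.  σ(𝒜) = { {  }, { α }, { β }, { γ }, { α, β }, { α, γ }, { β, γ }, X }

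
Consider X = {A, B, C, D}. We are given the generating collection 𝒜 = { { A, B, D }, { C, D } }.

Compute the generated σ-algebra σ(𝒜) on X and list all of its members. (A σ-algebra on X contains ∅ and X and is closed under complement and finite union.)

Start: 𝒜 ∪ {∅, X} = { ∅, { C, D }, { A, B, D }, X }.
Round 1: 2 new —
  { C }  = X∖{ A, B, D }
  { A, B }  = X∖{ C, D }
  (now 6)
Round 2 (1 new):
  { A, B, C }  = { C } ∪ { A, B }
  (now 7)
Round 3 adds 1:
  { D }  = X∖{ A, B, C }
  (now 8)
Round 4: already closed under ᶜ and ∪.

Therefore σ(𝒜) = { ∅, { C }, { D }, { A, B }, { C, D }, { A, B, C }, { A, B, D }, X } (|σ(𝒜)| = 8).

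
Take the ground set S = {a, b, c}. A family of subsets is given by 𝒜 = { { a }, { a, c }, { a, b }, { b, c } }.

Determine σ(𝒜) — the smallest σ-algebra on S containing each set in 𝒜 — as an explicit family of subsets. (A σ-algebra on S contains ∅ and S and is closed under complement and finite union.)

Seed the family with 𝒜 together with ∅ and S: { {}, { a }, { a, b }, { a, c }, { b, c }, S }.
Round 1: 2 new —
  { b }  = complement { a, c }
  { c }  = complement { a, b }
  [8 total]
Round 2: no new sets; the family is a σ-algebra.

Hence σ(𝒜) has 8 members: { {}, { a }, { b }, { c }, { a, b }, { a, c }, { b, c }, S }.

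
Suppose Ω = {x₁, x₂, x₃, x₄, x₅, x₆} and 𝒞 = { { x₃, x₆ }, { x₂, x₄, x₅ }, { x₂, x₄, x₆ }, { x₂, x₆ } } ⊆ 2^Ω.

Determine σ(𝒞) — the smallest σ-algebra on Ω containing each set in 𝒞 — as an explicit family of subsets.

Start: 𝒞 ∪ {∅, Ω} = { ∅, { x₂, x₆ }, { x₃, x₆ }, { x₂, x₄, x₅ }, { x₂, x₄, x₆ }, Ω }.
Round 1. New:
  { x₁, x₃, x₅ }  = { x₂, x₄, x₆ }ᶜ
  { x₁, x₃, x₆ }  = { x₂, x₄, x₅ }ᶜ
  { x₂, x₃, x₆ }  = { x₃, x₆ } ∪ { x₂, x₆ }
  { x₁, x₂, x₄, x₅ }  = { x₃, x₆ }ᶜ
  { x₁, x₃, x₄, x₅ }  = { x₂, x₆ }ᶜ
  { x₂, x₃, x₄, x₆ }  = { x₂, x₄, x₆ } ∪ { x₃, x₆ }
  { x₂, x₄, x₅, x₆ }  = { x₂, x₄, x₆ } ∪ { x₂, x₄, x₅ }
  { x₂, x₃, x₄, x₅, x₆ }  = { x₃, x₆ } ∪ { x₂, x₄, x₅ }
  |family| = 14
Round 2 (11 new):
  { x₁ }  = { x₂, x₃, x₄, x₅, x₆ }ᶜ
  { x₁, x₃ }  = { x₂, x₄, x₅, x₆ }ᶜ
  { x₁, x₅ }  = { x₂, x₃, x₄, x₆ }ᶜ
  { x₁, x₄, x₅ }  = { x₂, x₃, x₆ }ᶜ
  { x₁, x₂, x₃, x₆ }  = { x₁, x₃, x₆ } ∪ { x₂, x₃, x₆ }
  { x₁, x₃, x₅, x₆ }  = { x₁, x₃, x₆ } ∪ { x₁, x₃, x₅ }
  { x₁, x₂, x₃, x₄, x₅ }  = { x₁, x₃, x₅ } ∪ { x₁, x₂, x₄, x₅ }
  { x₁, x₂, x₃, x₄, x₆ }  = { x₂, x₄, x₆ } ∪ { x₁, x₃, x₆ }
  { x₁, x₂, x₃, x₅, x₆ }  = { x₂, x₃, x₆ } ∪ { x₁, x₃, x₅ }
  { x₁, x₂, x₄, x₅, x₆ }  = { x₂, x₄, x₆ } ∪ { x₁, x₂, x₄, x₅ }
  { x₁, x₃, x₄, x₅, x₆ }  = { x₁, x₃, x₆ } ∪ { x₁, x₃, x₄, x₅ }
  |family| = 25
Round 3 (10 new):
  { x₂ }  = { x₁, x₃, x₄, x₅, x₆ }ᶜ
  { x₃ }  = { x₁, x₂, x₄, x₅, x₆ }ᶜ
  { x₄ }  = { x₁, x₂, x₃, x₅, x₆ }ᶜ
  { x₅ }  = { x₁, x₂, x₃, x₄, x₆ }ᶜ
  { x₆ }  = { x₁, x₂, x₃, x₄, x₅ }ᶜ
  { x₂, x₄ }  = { x₁, x₃, x₅, x₆ }ᶜ
  { x₄, x₅ }  = { x₁, x₂, x₃, x₆ }ᶜ
  { x₁, x₂, x₆ }  = { x₂, x₆ } ∪ { x₁ }
  { x₁, x₂, x₄, x₆ }  = { x₂, x₄, x₆ } ∪ { x₁ }
  { x₁, x₂, x₅, x₆ }  = { x₁, x₅ } ∪ { x₂, x₆ }
  |family| = 35
Round 4. New:
  { x₁, x₂ }  = { x₁ } ∪ { x₂ }
  { x₁, x₄ }  = { x₁ } ∪ { x₄ }
  { x₁, x₆ }  = { x₁ } ∪ { x₆ }
  { x₂, x₃ }  = { x₂ } ∪ { x₃ }
  { x₂, x₅ }  = { x₂ } ∪ { x₅ }
  { x₃, x₄ }  = { x₁, x₂, x₅, x₆ }ᶜ
  { x₃, x₅ }  = { x₁, x₂, x₄, x₆ }ᶜ
  { x₄, x₆ }  = { x₆ } ∪ { x₄ }
  { x₅, x₆ }  = { x₆ } ∪ { x₅ }
  { x₁, x₂, x₃ }  = { x₂ } ∪ { x₁, x₃ }
  { x₁, x₂, x₄ }  = { x₁ } ∪ { x₂, x₄ }
  { x₁, x₂, x₅ }  = { x₂ } ∪ { x₁, x₅ }
  { x₁, x₃, x₄ }  = { x₁, x₃ } ∪ { x₄ }
  { x₁, x₅, x₆ }  = { x₆ } ∪ { x₁, x₅ }
  { x₂, x₃, x₄ }  = { x₃ } ∪ { x₂, x₄ }
  { x₂, x₅, x₆ }  = { x₂, x₆ } ∪ { x₅ }
  { x₃, x₄, x₅ }  = { x₁, x₂, x₆ }ᶜ
  { x₃, x₄, x₆ }  = { x₃, x₆ } ∪ { x₄ }
  { x₃, x₅, x₆ }  = { x₅ } ∪ { x₃, x₆ }
  { x₄, x₅, x₆ }  = { x₆ } ∪ { x₄, x₅ }
  { x₁, x₂, x₃, x₄ }  = { x₁, x₃ } ∪ { x₂, x₄ }
  { x₁, x₂, x₃, x₅ }  = { x₁, x₃, x₅ } ∪ { x₂ }
  { x₁, x₃, x₄, x₆ }  = { x₁, x₃, x₆ } ∪ { x₄ }
  { x₁, x₄, x₅, x₆ }  = { x₁, x₄, x₅ } ∪ { x₆ }
  { x₂, x₃, x₄, x₅ }  = { x₃ } ∪ { x₂, x₄, x₅ }
  { x₂, x₃, x₅, x₆ }  = { x₂, x₃, x₆ } ∪ { x₅ }
  { x₃, x₄, x₅, x₆ }  = { x₄, x₅ } ∪ { x₃, x₆ }
  |family| = 62
Round 5. New:
  { x₁, x₄, x₆ }  = { x₁, x₆ } ∪ { x₁, x₄ }
  { x₂, x₃, x₅ }  = { x₂, x₅ } ∪ { x₃, x₅ }
  |family| = 64
After Round 6 the family is unchanged; done.

Therefore σ(𝒞) = { ∅, { x₁ }, { x₂ }, { x₃ }, { x₄ }, { x₅ }, { x₆ }, { x₁, x₂ }, { x₁, x₃ }, { x₁, x₄ }, { x₁, x₅ }, { x₁, x₆ }, { x₂, x₃ }, { x₂, x₄ }, { x₂, x₅ }, { x₂, x₆ }, { x₃, x₄ }, { x₃, x₅ }, { x₃, x₆ }, { x₄, x₅ }, { x₄, x₆ }, { x₅, x₆ }, { x₁, x₂, x₃ }, { x₁, x₂, x₄ }, { x₁, x₂, x₅ }, { x₁, x₂, x₆ }, { x₁, x₃, x₄ }, { x₁, x₃, x₅ }, { x₁, x₃, x₆ }, { x₁, x₄, x₅ }, { x₁, x₄, x₆ }, { x₁, x₅, x₆ }, { x₂, x₃, x₄ }, { x₂, x₃, x₅ }, { x₂, x₃, x₆ }, { x₂, x₄, x₅ }, { x₂, x₄, x₆ }, { x₂, x₅, x₆ }, { x₃, x₄, x₅ }, { x₃, x₄, x₆ }, { x₃, x₅, x₆ }, { x₄, x₅, x₆ }, { x₁, x₂, x₃, x₄ }, { x₁, x₂, x₃, x₅ }, { x₁, x₂, x₃, x₆ }, { x₁, x₂, x₄, x₅ }, { x₁, x₂, x₄, x₆ }, { x₁, x₂, x₅, x₆ }, { x₁, x₃, x₄, x₅ }, { x₁, x₃, x₄, x₆ }, { x₁, x₃, x₅, x₆ }, { x₁, x₄, x₅, x₆ }, { x₂, x₃, x₄, x₅ }, { x₂, x₃, x₄, x₆ }, { x₂, x₃, x₅, x₆ }, { x₂, x₄, x₅, x₆ }, { x₃, x₄, x₅, x₆ }, { x₁, x₂, x₃, x₄, x₅ }, { x₁, x₂, x₃, x₄, x₆ }, { x₁, x₂, x₃, x₅, x₆ }, { x₁, x₂, x₄, x₅, x₆ }, { x₁, x₃, x₄, x₅, x₆ }, { x₂, x₃, x₄, x₅, x₆ }, Ω } (|σ(𝒞)| = 64).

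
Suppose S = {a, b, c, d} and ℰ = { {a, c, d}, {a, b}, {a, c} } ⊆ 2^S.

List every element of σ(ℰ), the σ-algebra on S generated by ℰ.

σ(ℰ) (16 sets): { ∅, {a}, {b}, {c}, {d}, {a, b}, {a, c}, {a, d}, {b, c}, {b, d}, {c, d}, {a, b, c}, {a, b, d}, {a, c, d}, {b, c, d}, S }

Trace:
Begin from { ∅, {a, b}, {a, c}, {a, c, d}, S } (that is, ℰ plus ∅ and S).
Pass 1: +4 →
  {b}  = S∖{a, c, d}
  {b, d}  = S∖{a, c}
  {c, d}  = S∖{a, b}
  {a, b, c}  = {a, b} ∪ {a, c}
  — 9 sets.
Pass 2. New:
  {d}  = S∖{a, b, c}
  {a, b, d}  = {a, b} ∪ {b, d}
  {b, c, d}  = {c, d} ∪ {b}
  — 12 sets.
Pass 3 adds 2:
  {a}  = S∖{b, c, d}
  {c}  = S∖{a, b, d}
  — 14 sets.
Pass 4: +2 →
  {a, d}  = {d} ∪ {a}
  {b, c}  = {c} ∪ {b}
  — 16 sets.
Pass 5: stable.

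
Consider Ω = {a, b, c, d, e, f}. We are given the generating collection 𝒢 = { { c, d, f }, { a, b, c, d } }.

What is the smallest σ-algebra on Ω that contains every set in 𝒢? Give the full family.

σ(𝒢) = { ∅, { e }, { f }, { a, b }, { c, d }, { e, f }, { a, b, e }, { a, b, f }, { c, d, e }, { c, d, f }, { a, b, c, d }, { a, b, e, f }, { c, d, e, f }, { a, b, c, d, e }, { a, b, c, d, f }, Ω }

Working:
Seed the family with 𝒢 together with ∅ and Ω: { ∅, { c, d, f }, { a, b, c, d }, Ω }.
Step 1: 3 new —
  { e, f }  = ᶜ of { a, b, c, d }
  { a, b, e }  = ᶜ of { c, d, f }
  { a, b, c, d, f }  = { c, d, f } ∪ { a, b, c, d }
  — 7 sets.
Step 2: 4 new —
  { e }  = ᶜ of { a, b, c, d, f }
  { a, b, e, f }  = { a, b, e } ∪ { e, f }
  { c, d, e, f }  = { e, f } ∪ { c, d, f }
  { a, b, c, d, e }  = { a, b, e } ∪ { a, b, c, d }
  — 11 sets.
Step 3: +3 →
  { f }  = ᶜ of { a, b, c, d, e }
  { a, b }  = ᶜ of { c, d, e, f }
  { c, d }  = ᶜ of { a, b, e, f }
  — 14 sets.
Step 4. New:
  { a, b, f }  = { a, b } ∪ { f }
  { c, d, e }  = { c, d } ∪ { e }
  — 16 sets.
Step 5: closed — nothing new.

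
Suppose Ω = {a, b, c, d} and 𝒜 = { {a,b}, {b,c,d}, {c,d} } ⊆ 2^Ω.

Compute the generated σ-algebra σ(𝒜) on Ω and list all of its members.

σ(𝒜) = { {}, {a}, {b}, {a,b}, {c,d}, {a,c,d}, {b,c,d}, Ω }

Check:
Initial family (5 sets): { {}, {a,b}, {c,d}, {b,c,d}, Ω }.
Pass 1. New:
  {a}  = complement {b,c,d}
  [6 total]
Pass 2 adds 1:
  {a,c,d}  = {c,d} ∪ {a}
  [7 total]
Pass 3. New:
  {b}  = complement {a,c,d}
  [8 total]
Pass 4 adds nothing — fixpoint reached.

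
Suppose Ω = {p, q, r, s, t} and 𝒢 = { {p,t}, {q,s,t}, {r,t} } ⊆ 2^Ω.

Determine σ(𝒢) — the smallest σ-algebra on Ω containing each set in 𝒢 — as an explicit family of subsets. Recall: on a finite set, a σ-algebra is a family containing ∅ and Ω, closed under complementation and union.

|σ(𝒢)| = 16.  σ(𝒢) = { {}, {p}, {r}, {t}, {p,r}, {p,t}, {q,s}, {r,t}, {p,q,s}, {p,r,t}, {q,r,s}, {q,s,t}, {p,q,r,s}, {p,q,s,t}, {q,r,s,t}, Ω }

Derivation:
Begin from { {}, {p,t}, {r,t}, {q,s,t}, Ω } (that is, 𝒢 plus ∅ and Ω).
Iteration 1: +6 →
  {p,r}  = {q,s,t}ᶜ
  {p,q,s}  = {r,t}ᶜ
  {p,r,t}  = {p,t} ∪ {r,t}
  {q,r,s}  = {p,t}ᶜ
  {p,q,s,t}  = {p,t} ∪ {q,s,t}
  {q,r,s,t}  = {r,t} ∪ {q,s,t}
  (now 11)
Iteration 2: +4 →
  {p}  = {q,r,s,t}ᶜ
  {r}  = {p,q,s,t}ᶜ
  {q,s}  = {p,r,t}ᶜ
  {p,q,r,s}  = {p,q,s} ∪ {p,r}
  (now 15)
Iteration 3 adds 1:
  {t}  = {p,q,r,s}ᶜ
  (now 16)
Iteration 4: stable.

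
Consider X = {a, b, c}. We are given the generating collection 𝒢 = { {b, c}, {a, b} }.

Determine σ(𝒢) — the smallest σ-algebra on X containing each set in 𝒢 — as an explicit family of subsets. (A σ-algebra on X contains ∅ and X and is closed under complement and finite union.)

Start: 𝒢 ∪ {∅, X} = { {}, {a, b}, {b, c}, X }.
Iteration 1 (2 new):
  {a}  = ᶜ of {b, c}
  {c}  = ᶜ of {a, b}
  — 6 sets.
Iteration 2: 1 new —
  {a, c}  = {c} ∪ {a}
  — 7 sets.
Iteration 3 adds 1:
  {b}  = ᶜ of {a, c}
  — 8 sets.
Iteration 4: closed — nothing new.

Hence σ(𝒢) has 8 members: { {}, {a}, {b}, {c}, {a, b}, {a, c}, {b, c}, X }.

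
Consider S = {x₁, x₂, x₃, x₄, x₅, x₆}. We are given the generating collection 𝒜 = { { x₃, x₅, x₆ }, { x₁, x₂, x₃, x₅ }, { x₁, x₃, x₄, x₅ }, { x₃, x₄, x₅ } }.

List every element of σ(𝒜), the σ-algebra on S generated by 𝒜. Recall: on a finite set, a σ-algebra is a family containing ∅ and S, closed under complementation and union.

σ(𝒜) = { ∅, { x₁ }, { x₂ }, { x₄ }, { x₆ }, { x₁, x₂ }, { x₁, x₄ }, { x₁, x₆ }, { x₂, x₄ }, { x₂, x₆ }, { x₃, x₅ }, { x₄, x₆ }, { x₁, x₂, x₄ }, { x₁, x₂, x₆ }, { x₁, x₃, x₅ }, { x₁, x₄, x₆ }, { x₂, x₃, x₅ }, { x₂, x₄, x₆ }, { x₃, x₄, x₅ }, { x₃, x₅, x₆ }, { x₁, x₂, x₃, x₅ }, { x₁, x₂, x₄, x₆ }, { x₁, x₃, x₄, x₅ }, { x₁, x₃, x₅, x₆ }, { x₂, x₃, x₄, x₅ }, { x₂, x₃, x₅, x₆ }, { x₃, x₄, x₅, x₆ }, { x₁, x₂, x₃, x₄, x₅ }, { x₁, x₂, x₃, x₅, x₆ }, { x₁, x₃, x₄, x₅, x₆ }, { x₂, x₃, x₄, x₅, x₆ }, S }

Trace:
Begin from { ∅, { x₃, x₄, x₅ }, { x₃, x₅, x₆ }, { x₁, x₂, x₃, x₅ }, { x₁, x₃, x₄, x₅ }, S } (that is, 𝒜 plus ∅ and S).
Iteration 1 adds 8:
  { x₂, x₆ }  = { x₁, x₃, x₄, x₅ }ᶜ
  { x₄, x₆ }  = { x₁, x₂, x₃, x₅ }ᶜ
  { x₁, x₂, x₄ }  = { x₃, x₅, x₆ }ᶜ
  { x₁, x₂, x₆ }  = { x₃, x₄, x₅ }ᶜ
  { x₃, x₄, x₅, x₆ }  = { x₃, x₄, x₅ } ∪ { x₃, x₅, x₆ }
  { x₁, x₂, x₃, x₄, x₅ }  = { x₃, x₄, x₅ } ∪ { x₁, x₂, x₃, x₅ }
  { x₁, x₂, x₃, x₅, x₆ }  = { x₃, x₅, x₆ } ∪ { x₁, x₂, x₃, x₅ }
  { x₁, x₃, x₄, x₅, x₆ }  = { x₁, x₃, x₄, x₅ } ∪ { x₃, x₅, x₆ }
  (now 14)
Iteration 2 (8 new):
  { x₂ }  = { x₁, x₃, x₄, x₅, x₆ }ᶜ
  { x₄ }  = { x₁, x₂, x₃, x₅, x₆ }ᶜ
  { x₆ }  = { x₁, x₂, x₃, x₄, x₅ }ᶜ
  { x₁, x₂ }  = { x₃, x₄, x₅, x₆ }ᶜ
  { x₂, x₄, x₆ }  = { x₂, x₆ } ∪ { x₄, x₆ }
  { x₁, x₂, x₄, x₆ }  = { x₂, x₆ } ∪ { x₁, x₂, x₄ }
  { x₂, x₃, x₅, x₆ }  = { x₂, x₆ } ∪ { x₃, x₅, x₆ }
  { x₂, x₃, x₄, x₅, x₆ }  = { x₃, x₄, x₅ } ∪ { x₂, x₆ }
  (now 22)
Iteration 3 (6 new):
  { x₁ }  = { x₂, x₃, x₄, x₅, x₆ }ᶜ
  { x₁, x₄ }  = { x₂, x₃, x₅, x₆ }ᶜ
  { x₂, x₄ }  = { x₂ } ∪ { x₄ }
  { x₃, x₅ }  = { x₁, x₂, x₄, x₆ }ᶜ
  { x₁, x₃, x₅ }  = { x₂, x₄, x₆ }ᶜ
  { x₂, x₃, x₄, x₅ }  = { x₃, x₄, x₅ } ∪ { x₂ }
  (now 28)
Iteration 4: +4 →
  { x₁, x₆ }  = { x₂, x₃, x₄, x₅ }ᶜ
  { x₁, x₄, x₆ }  = { x₁ } ∪ { x₄, x₆ }
  { x₂, x₃, x₅ }  = { x₂ } ∪ { x₃, x₅ }
  { x₁, x₃, x₅, x₆ }  = { x₂, x₄ }ᶜ
  (now 32)
After Iteration 5 the family is unchanged; done.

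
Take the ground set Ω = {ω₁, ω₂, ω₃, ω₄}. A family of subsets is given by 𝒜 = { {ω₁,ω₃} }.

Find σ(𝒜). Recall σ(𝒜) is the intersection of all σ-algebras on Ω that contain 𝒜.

Initial family (3 sets): { ∅, {ω₁,ω₃}, Ω }.
Pass 1: +1 →
  {ω₂,ω₄}  = Ω∖{ω₁,ω₃}
  [4 total]
After Pass 2 the family is unchanged; done.

Therefore σ(𝒜) = { ∅, {ω₁,ω₃}, {ω₂,ω₄}, Ω } (|σ(𝒜)| = 4).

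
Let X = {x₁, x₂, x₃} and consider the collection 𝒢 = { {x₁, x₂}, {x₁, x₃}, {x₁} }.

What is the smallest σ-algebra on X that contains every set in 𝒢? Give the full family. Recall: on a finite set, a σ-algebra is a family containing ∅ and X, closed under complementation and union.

σ(𝒢) (8 sets): { {}, {x₁}, {x₂}, {x₃}, {x₁, x₂}, {x₁, x₃}, {x₂, x₃}, X }

Derivation:
Take S₀ = 𝒢 ∪ {∅, X} = { {}, {x₁}, {x₁, x₂}, {x₁, x₃}, X }.
Iteration 1 (3 new):
  {x₂}  = complement {x₁, x₃}
  {x₃}  = complement {x₁, x₂}
  {x₂, x₃}  = complement {x₁}
Iteration 2: already closed under ᶜ and ∪.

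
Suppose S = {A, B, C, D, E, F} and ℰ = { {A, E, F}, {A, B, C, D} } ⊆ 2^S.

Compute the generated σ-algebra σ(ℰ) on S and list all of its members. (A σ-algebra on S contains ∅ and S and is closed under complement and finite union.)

Take S₀ = ℰ ∪ {∅, S} = { ∅, {A, E, F}, {A, B, C, D}, S }.
Round 1: 2 new —
  {E, F}  = S∖{A, B, C, D}
  {B, C, D}  = S∖{A, E, F}
Round 2: +1 →
  {B, C, D, E, F}  = {B, C, D} ∪ {E, F}
Round 3 (1 new):
  {A}  = S∖{B, C, D, E, F}
Round 4: no new sets; the family is a σ-algebra.

|σ(ℰ)| = 8.  σ(ℰ) = { ∅, {A}, {E, F}, {A, E, F}, {B, C, D}, {A, B, C, D}, {B, C, D, E, F}, S }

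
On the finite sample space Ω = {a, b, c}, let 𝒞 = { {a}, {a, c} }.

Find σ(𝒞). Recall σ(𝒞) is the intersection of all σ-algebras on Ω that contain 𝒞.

Take S₀ = 𝒞 ∪ {∅, Ω} = { {}, {a}, {a, c}, Ω }.
Round 1: 2 new —
  {b}  = complement {a, c}
  {b, c}  = complement {a}
Round 2. New:
  {a, b}  = {b} ∪ {a}
Round 3. New:
  {c}  = complement {a, b}
Round 4: already closed under ᶜ and ∪.

|σ(𝒞)| = 8.  σ(𝒞) = { {}, {a}, {b}, {c}, {a, b}, {a, c}, {b, c}, Ω }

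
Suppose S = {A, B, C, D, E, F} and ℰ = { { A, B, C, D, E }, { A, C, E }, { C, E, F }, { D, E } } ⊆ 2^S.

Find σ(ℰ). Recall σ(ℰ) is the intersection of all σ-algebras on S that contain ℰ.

σ(ℰ) (64 sets): { {  }, { A }, { B }, { C }, { D }, { E }, { F }, { A, B }, { A, C }, { A, D }, { A, E }, { A, F }, { B, C }, { B, D }, { B, E }, { B, F }, { C, D }, { C, E }, { C, F }, { D, E }, { D, F }, { E, F }, { A, B, C }, { A, B, D }, { A, B, E }, { A, B, F }, { A, C, D }, { A, C, E }, { A, C, F }, { A, D, E }, { A, D, F }, { A, E, F }, { B, C, D }, { B, C, E }, { B, C, F }, { B, D, E }, { B, D, F }, { B, E, F }, { C, D, E }, { C, D, F }, { C, E, F }, { D, E, F }, { A, B, C, D }, { A, B, C, E }, { A, B, C, F }, { A, B, D, E }, { A, B, D, F }, { A, B, E, F }, { A, C, D, E }, { A, C, D, F }, { A, C, E, F }, { A, D, E, F }, { B, C, D, E }, { B, C, D, F }, { B, C, E, F }, { B, D, E, F }, { C, D, E, F }, { A, B, C, D, E }, { A, B, C, D, F }, { A, B, C, E, F }, { A, B, D, E, F }, { A, C, D, E, F }, { B, C, D, E, F }, S }

Trace:
Initial family (6 sets): { {  }, { D, E }, { A, C, E }, { C, E, F }, { A, B, C, D, E }, S }.
Step 1: +7 →
  { F }  = ᶜ of { A, B, C, D, E }
  { A, B, D }  = ᶜ of { C, E, F }
  { B, D, F }  = ᶜ of { A, C, E }
  { A, B, C, F }  = ᶜ of { D, E }
  { A, C, D, E }  = { D, E } ∪ { A, C, E }
  { A, C, E, F }  = { C, E, F } ∪ { A, C, E }
  { C, D, E, F }  = { D, E } ∪ { C, E, F }
  |family| = 13
Step 2 (11 new):
  { A, B }  = ᶜ of { C, D, E, F }
  { B, D }  = ᶜ of { A, C, E, F }
  { B, F }  = ᶜ of { A, C, D, E }
  { D, E, F }  = { F } ∪ { D, E }
  { A, B, D, E }  = { A, B, D } ∪ { D, E }
  { A, B, D, F }  = { B, D, F } ∪ { A, B, D }
  { B, D, E, F }  = { B, D, F } ∪ { D, E }
  { A, B, C, D, F }  = { B, D, F } ∪ { A, B, C, F }
  { A, B, C, E, F }  = { A, C, E, F } ∪ { A, B, C, F }
  { A, C, D, E, F }  = { A, C, E, F } ∪ { C, D, E, F }
  { B, C, D, E, F }  = { B, D, F } ∪ { C, D, E, F }
  |family| = 24
Step 3. New:
  { A }  = ᶜ of { B, C, D, E, F }
  { B }  = ᶜ of { A, C, D, E, F }
  { D }  = ᶜ of { A, B, C, E, F }
  { E }  = ᶜ of { A, B, C, D, F }
  { A, C }  = ᶜ of { B, D, E, F }
  { C, E }  = ᶜ of { A, B, D, F }
  { C, F }  = ᶜ of { A, B, D, E }
  { A, B, C }  = ᶜ of { D, E, F }
  { A, B, F }  = { A, B } ∪ { B, F }
  { B, D, E }  = { D, E } ∪ { B, D }
  { A, B, C, E }  = { A, C, E } ∪ { A, B }
  { B, C, E, F }  = { B, F } ∪ { C, E, F }
  { A, B, D, E, F }  = { B, D, F } ∪ { A, B, D, E }
  |family| = 37
Step 4: 21 new —
  { C }  = ᶜ of { A, B, D, E, F }
  { A, D }  = ᶜ of { B, C, E, F }
  { A, E }  = { A } ∪ { E }
  { A, F }  = { A } ∪ { F }
  { B, E }  = { B } ∪ { E }
  { D, F }  = ᶜ of { A, B, C, E }
  { E, F }  = { F } ∪ { E }
  { A, B, E }  = { A, B } ∪ { E }
  { A, C, D }  = { A, C } ∪ { D }
  { A, C, F }  = ᶜ of { B, D, E }
  { A, D, E }  = { A } ∪ { D, E }
  { B, C, E }  = { B } ∪ { C, E }
  { B, C, F }  = { B } ∪ { C, F }
  { B, E, F }  = { B, F } ∪ { E }
  { C, D, E }  = ᶜ of { A, B, F }
  { C, D, F }  = { C, F } ∪ { D }
  { A, B, C, D }  = { A, B, C } ∪ { A, B, D }
  { A, B, E, F }  = { E } ∪ { A, B, F }
  { A, D, E, F }  = { A } ∪ { D, E, F }
  { B, C, D, E }  = { C, E } ∪ { B, D }
  { B, C, D, F }  = { B, D, F } ∪ { C, F }
  |family| = 58
Step 5: 6 new —
  { B, C }  = ᶜ of { A, D, E, F }
  { C, D }  = ᶜ of { A, B, E, F }
  { A, D, F }  = ᶜ of { B, C, E }
  { A, E, F }  = { E, F } ∪ { A, F }
  { B, C, D }  = { B, D } ∪ { C }
  { A, C, D, F }  = ᶜ of { B, E }
  |family| = 64
Step 6: no new sets; the family is a σ-algebra.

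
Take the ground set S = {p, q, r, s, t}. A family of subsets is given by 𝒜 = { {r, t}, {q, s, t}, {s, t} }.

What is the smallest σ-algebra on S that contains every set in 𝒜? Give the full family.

Seed the family with 𝒜 together with ∅ and S: { ∅, {r, t}, {s, t}, {q, s, t}, S }.
Iteration 1: +5 →
  {p, r}  = S∖{q, s, t}
  {p, q, r}  = S∖{s, t}
  {p, q, s}  = S∖{r, t}
  {r, s, t}  = {s, t} ∪ {r, t}
  {q, r, s, t}  = {r, t} ∪ {q, s, t}
  [10 total]
Iteration 2: +7 →
  {p}  = S∖{q, r, s, t}
  {p, q}  = S∖{r, s, t}
  {p, r, t}  = {p, r} ∪ {r, t}
  {p, q, r, s}  = {p, q, r} ∪ {p, q, s}
  {p, q, r, t}  = {p, q, r} ∪ {r, t}
  {p, q, s, t}  = {p, q, s} ∪ {s, t}
  {p, r, s, t}  = {r, s, t} ∪ {p, r}
  [17 total]
Iteration 3 (6 new):
  {q}  = S∖{p, r, s, t}
  {r}  = S∖{p, q, s, t}
  {s}  = S∖{p, q, r, t}
  {t}  = S∖{p, q, r, s}
  {q, s}  = S∖{p, r, t}
  {p, s, t}  = {s, t} ∪ {p}
  [23 total]
Iteration 4: +9 →
  {p, s}  = {s} ∪ {p}
  {p, t}  = {t} ∪ {p}
  {q, r}  = S∖{p, s, t}
  {q, t}  = {q} ∪ {t}
  {r, s}  = {r} ∪ {s}
  {p, q, t}  = {p, q} ∪ {t}
  {p, r, s}  = {p, r} ∪ {s}
  {q, r, s}  = {r} ∪ {q, s}
  {q, r, t}  = {q} ∪ {r, t}
  [32 total]
Iteration 5: stable.

Hence σ(𝒜) has 32 members: { ∅, {p}, {q}, {r}, {s}, {t}, {p, q}, {p, r}, {p, s}, {p, t}, {q, r}, {q, s}, {q, t}, {r, s}, {r, t}, {s, t}, {p, q, r}, {p, q, s}, {p, q, t}, {p, r, s}, {p, r, t}, {p, s, t}, {q, r, s}, {q, r, t}, {q, s, t}, {r, s, t}, {p, q, r, s}, {p, q, r, t}, {p, q, s, t}, {p, r, s, t}, {q, r, s, t}, S }.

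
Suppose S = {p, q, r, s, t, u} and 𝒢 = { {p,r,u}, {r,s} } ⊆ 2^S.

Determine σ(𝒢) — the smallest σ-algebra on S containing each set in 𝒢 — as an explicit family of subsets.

Take S₀ = 𝒢 ∪ {∅, S} = { {}, {r,s}, {p,r,u}, S }.
Iteration 1: 3 new —
  {q,s,t}  = ᶜ of {p,r,u}
  {p,q,t,u}  = ᶜ of {r,s}
  {p,r,s,u}  = {p,r,u} ∪ {r,s}
  [7 total]
Iteration 2 (4 new):
  {q,t}  = ᶜ of {p,r,s,u}
  {q,r,s,t}  = {r,s} ∪ {q,s,t}
  {p,q,r,t,u}  = {p,r,u} ∪ {p,q,t,u}
  {p,q,s,t,u}  = {q,s,t} ∪ {p,q,t,u}
  [11 total]
Iteration 3 adds 3:
  {r}  = ᶜ of {p,q,s,t,u}
  {s}  = ᶜ of {p,q,r,t,u}
  {p,u}  = ᶜ of {q,r,s,t}
  [14 total]
Iteration 4. New:
  {p,s,u}  = {p,u} ∪ {s}
  {q,r,t}  = {r} ∪ {q,t}
  [16 total]
Iteration 5: stable.

σ(𝒢) = { {}, {r}, {s}, {p,u}, {q,t}, {r,s}, {p,r,u}, {p,s,u}, {q,r,t}, {q,s,t}, {p,q,t,u}, {p,r,s,u}, {q,r,s,t}, {p,q,r,t,u}, {p,q,s,t,u}, S }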